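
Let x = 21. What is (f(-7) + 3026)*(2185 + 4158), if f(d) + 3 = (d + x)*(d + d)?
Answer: 17931661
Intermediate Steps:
f(d) = -3 + 2*d*(21 + d) (f(d) = -3 + (d + 21)*(d + d) = -3 + (21 + d)*(2*d) = -3 + 2*d*(21 + d))
(f(-7) + 3026)*(2185 + 4158) = ((-3 + 2*(-7)² + 42*(-7)) + 3026)*(2185 + 4158) = ((-3 + 2*49 - 294) + 3026)*6343 = ((-3 + 98 - 294) + 3026)*6343 = (-199 + 3026)*6343 = 2827*6343 = 17931661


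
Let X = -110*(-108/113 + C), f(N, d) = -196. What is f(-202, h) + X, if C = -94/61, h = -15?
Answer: 542072/6893 ≈ 78.641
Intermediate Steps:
C = -94/61 (C = -94*1/61 = -94/61 ≈ -1.5410)
X = 1893100/6893 (X = -110*(-108/113 - 94/61) = -110*(-17210/6893) = 1893100/6893 ≈ 274.64)
f(-202, h) + X = -196 + 1893100/6893 = 542072/6893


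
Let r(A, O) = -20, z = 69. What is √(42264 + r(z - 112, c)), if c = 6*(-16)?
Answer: 2*√10561 ≈ 205.53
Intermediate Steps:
c = -96
√(42264 + r(z - 112, c)) = √(42264 - 20) = √42244 = 2*√10561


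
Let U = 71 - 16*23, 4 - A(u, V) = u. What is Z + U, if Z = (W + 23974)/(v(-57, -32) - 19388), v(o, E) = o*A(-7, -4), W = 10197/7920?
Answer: -477474423/1601200 ≈ -298.20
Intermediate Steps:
W = 103/80 (W = 10197*(1/7920) = 103/80 ≈ 1.2875)
A(u, V) = 4 - u
U = -297 (U = 71 - 368 = -297)
v(o, E) = 11*o (v(o, E) = o*(4 - 1*(-7)) = o*(4 + 7) = o*11 = 11*o)
Z = -1918023/1601200 (Z = (103/80 + 23974)/(11*(-57) - 19388) = 1918023/(80*(-627 - 19388)) = (1918023/80)/(-20015) = (1918023/80)*(-1/20015) = -1918023/1601200 ≈ -1.1979)
Z + U = -1918023/1601200 - 297 = -477474423/1601200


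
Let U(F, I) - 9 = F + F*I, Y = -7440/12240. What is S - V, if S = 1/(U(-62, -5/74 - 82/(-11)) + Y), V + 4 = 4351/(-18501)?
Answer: 831690521048/196467502791 ≈ 4.2332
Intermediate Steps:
V = -78355/18501 (V = -4 + 4351/(-18501) = -4 + 4351*(-1/18501) = -4 - 4351/18501 = -78355/18501 ≈ -4.2352)
Y = -31/51 (Y = -7440*1/12240 = -31/51 ≈ -0.60784)
U(F, I) = 9 + F + F*I (U(F, I) = 9 + (F + F*I) = 9 + F + F*I)
S = -20757/10619291 (S = 1/((9 - 62 - 62*(-5/74 - 82/(-11))) - 31/51) = 1/((9 - 62 - 62*(-5*1/74 - 82*(-1/11))) - 31/51) = 1/((9 - 62 - 62*(-5/74 + 82/11)) - 31/51) = 1/((9 - 62 - 62*6013/814) - 31/51) = 1/((9 - 62 - 186403/407) - 31/51) = 1/(-207974/407 - 31/51) = 1/(-10619291/20757) = -20757/10619291 ≈ -0.0019546)
S - V = -20757/10619291 - 1*(-78355/18501) = -20757/10619291 + 78355/18501 = 831690521048/196467502791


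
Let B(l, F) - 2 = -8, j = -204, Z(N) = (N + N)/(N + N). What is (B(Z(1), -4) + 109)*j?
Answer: -21012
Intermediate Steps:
Z(N) = 1 (Z(N) = (2*N)/((2*N)) = (2*N)*(1/(2*N)) = 1)
B(l, F) = -6 (B(l, F) = 2 - 8 = -6)
(B(Z(1), -4) + 109)*j = (-6 + 109)*(-204) = 103*(-204) = -21012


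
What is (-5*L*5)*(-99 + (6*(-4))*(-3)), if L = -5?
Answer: -3375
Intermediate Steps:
(-5*L*5)*(-99 + (6*(-4))*(-3)) = (-5*(-5)*5)*(-99 + (6*(-4))*(-3)) = (25*5)*(-99 - 24*(-3)) = 125*(-99 + 72) = 125*(-27) = -3375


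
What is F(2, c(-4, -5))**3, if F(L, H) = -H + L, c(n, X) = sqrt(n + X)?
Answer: (2 - 3*I)**3 ≈ -46.0 - 9.0*I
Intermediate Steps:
c(n, X) = sqrt(X + n)
F(L, H) = L - H
F(2, c(-4, -5))**3 = (2 - sqrt(-5 - 4))**3 = (2 - sqrt(-9))**3 = (2 - 3*I)**3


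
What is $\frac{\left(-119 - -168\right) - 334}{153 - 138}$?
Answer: $-19$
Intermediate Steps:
$\frac{\left(-119 - -168\right) - 334}{153 - 138} = \frac{\left(-119 + 168\right) - 334}{15} = \left(49 - 334\right) \frac{1}{15} = \left(-285\right) \frac{1}{15} = -19$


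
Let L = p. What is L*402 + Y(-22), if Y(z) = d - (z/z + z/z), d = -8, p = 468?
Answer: 188126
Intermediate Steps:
L = 468
Y(z) = -10 (Y(z) = -8 - (z/z + z/z) = -8 - (1 + 1) = -8 - 1*2 = -8 - 2 = -10)
L*402 + Y(-22) = 468*402 - 10 = 188136 - 10 = 188126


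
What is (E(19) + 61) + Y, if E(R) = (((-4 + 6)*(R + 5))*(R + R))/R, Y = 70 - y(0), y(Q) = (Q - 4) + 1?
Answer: 230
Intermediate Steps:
y(Q) = -3 + Q (y(Q) = (-4 + Q) + 1 = -3 + Q)
Y = 73 (Y = 70 - (-3 + 0) = 70 - 1*(-3) = 70 + 3 = 73)
E(R) = 20 + 4*R (E(R) = ((2*(5 + R))*(2*R))/R = ((10 + 2*R)*(2*R))/R = (2*R*(10 + 2*R))/R = 20 + 4*R)
(E(19) + 61) + Y = ((20 + 4*19) + 61) + 73 = ((20 + 76) + 61) + 73 = (96 + 61) + 73 = 157 + 73 = 230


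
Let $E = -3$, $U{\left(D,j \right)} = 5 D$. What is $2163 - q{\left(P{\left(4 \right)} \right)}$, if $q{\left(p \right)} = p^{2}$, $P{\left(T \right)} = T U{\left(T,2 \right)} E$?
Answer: $-55437$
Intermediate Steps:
$P{\left(T \right)} = - 15 T^{2}$ ($P{\left(T \right)} = T 5 T \left(-3\right) = 5 T^{2} \left(-3\right) = - 15 T^{2}$)
$2163 - q{\left(P{\left(4 \right)} \right)} = 2163 - \left(- 15 \cdot 4^{2}\right)^{2} = 2163 - \left(\left(-15\right) 16\right)^{2} = 2163 - \left(-240\right)^{2} = 2163 - 57600 = -55437$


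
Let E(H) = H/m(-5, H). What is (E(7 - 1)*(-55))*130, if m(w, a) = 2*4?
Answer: -10725/2 ≈ -5362.5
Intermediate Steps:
m(w, a) = 8
E(H) = H/8
(E(7 - 1)*(-55))*130 = (((7 - 1)/8)*(-55))*130 = (((⅛)*6)*(-55))*130 = ((¾)*(-55))*130 = -165/4*130 = -10725/2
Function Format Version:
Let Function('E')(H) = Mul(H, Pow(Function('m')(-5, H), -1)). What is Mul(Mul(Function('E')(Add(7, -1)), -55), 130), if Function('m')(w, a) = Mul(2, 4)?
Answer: Rational(-10725, 2) ≈ -5362.5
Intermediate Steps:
Function('m')(w, a) = 8
Function('E')(H) = Mul(Rational(1, 8), H) (Function('E')(H) = Mul(H, Pow(8, -1)) = Mul(H, Rational(1, 8)) = Mul(Rational(1, 8), H))
Mul(Mul(Function('E')(Add(7, -1)), -55), 130) = Mul(Mul(Mul(Rational(1, 8), Add(7, -1)), -55), 130) = Mul(Mul(Mul(Rational(1, 8), 6), -55), 130) = Mul(Mul(Rational(3, 4), -55), 130) = Mul(Rational(-165, 4), 130) = Rational(-10725, 2)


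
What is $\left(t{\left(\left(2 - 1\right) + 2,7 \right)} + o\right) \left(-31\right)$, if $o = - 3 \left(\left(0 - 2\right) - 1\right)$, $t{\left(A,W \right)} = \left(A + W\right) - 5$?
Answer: $-434$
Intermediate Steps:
$t{\left(A,W \right)} = -5 + A + W$
$o = 9$ ($o = - 3 \left(-2 - 1\right) = \left(-3\right) \left(-3\right) = 9$)
$\left(t{\left(\left(2 - 1\right) + 2,7 \right)} + o\right) \left(-31\right) = \left(\left(-5 + \left(\left(2 - 1\right) + 2\right) + 7\right) + 9\right) \left(-31\right) = \left(\left(-5 + \left(1 + 2\right) + 7\right) + 9\right) \left(-31\right) = \left(\left(-5 + 3 + 7\right) + 9\right) \left(-31\right) = \left(5 + 9\right) \left(-31\right) = 14 \left(-31\right) = -434$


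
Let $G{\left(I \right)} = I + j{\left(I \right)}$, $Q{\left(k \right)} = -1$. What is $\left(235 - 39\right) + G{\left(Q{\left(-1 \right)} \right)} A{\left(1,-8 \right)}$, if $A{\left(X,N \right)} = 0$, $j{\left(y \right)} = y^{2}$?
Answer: $196$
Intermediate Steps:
$G{\left(I \right)} = I + I^{2}$
$\left(235 - 39\right) + G{\left(Q{\left(-1 \right)} \right)} A{\left(1,-8 \right)} = \left(235 - 39\right) + - (1 - 1) 0 = \left(235 - 39\right) + \left(-1\right) 0 \cdot 0 = 196 + 0 \cdot 0 = 196 + 0 = 196$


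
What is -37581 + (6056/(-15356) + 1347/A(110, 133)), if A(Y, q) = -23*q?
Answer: -441342313540/11743501 ≈ -37582.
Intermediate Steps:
-37581 + (6056/(-15356) + 1347/A(110, 133)) = -37581 + (6056/(-15356) + 1347/((-23*133))) = -37581 + (6056*(-1/15356) + 1347/(-3059)) = -37581 + (-1514/3839 + 1347*(-1/3059)) = -37581 + (-1514/3839 - 1347/3059) = -37581 - 9802459/11743501 = -441342313540/11743501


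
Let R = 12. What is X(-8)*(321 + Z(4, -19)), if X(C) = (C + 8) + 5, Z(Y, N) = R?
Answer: 1665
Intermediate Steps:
Z(Y, N) = 12
X(C) = 13 + C (X(C) = (8 + C) + 5 = 13 + C)
X(-8)*(321 + Z(4, -19)) = (13 - 8)*(321 + 12) = 5*333 = 1665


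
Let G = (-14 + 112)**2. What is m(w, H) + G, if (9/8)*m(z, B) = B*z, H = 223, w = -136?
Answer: -156188/9 ≈ -17354.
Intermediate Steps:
G = 9604 (G = 98**2 = 9604)
m(z, B) = 8*B*z/9 (m(z, B) = 8*(B*z)/9 = 8*B*z/9)
m(w, H) + G = (8/9)*223*(-136) + 9604 = -242624/9 + 9604 = -156188/9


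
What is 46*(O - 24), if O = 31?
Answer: 322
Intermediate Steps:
46*(O - 24) = 46*(31 - 24) = 46*7 = 322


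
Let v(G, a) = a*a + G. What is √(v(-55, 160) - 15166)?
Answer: √10379 ≈ 101.88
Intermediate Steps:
v(G, a) = G + a² (v(G, a) = a² + G = G + a²)
√(v(-55, 160) - 15166) = √((-55 + 160²) - 15166) = √((-55 + 25600) - 15166) = √(25545 - 15166) = √10379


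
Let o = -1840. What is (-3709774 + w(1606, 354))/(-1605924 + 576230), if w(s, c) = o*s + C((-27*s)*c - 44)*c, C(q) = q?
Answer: 2720316391/514847 ≈ 5283.7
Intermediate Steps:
w(s, c) = -1840*s + c*(-44 - 27*c*s) (w(s, c) = -1840*s + ((-27*s)*c - 44)*c = -1840*s + (-27*c*s - 44)*c = -1840*s + (-44 - 27*c*s)*c = -1840*s + c*(-44 - 27*c*s))
(-3709774 + w(1606, 354))/(-1605924 + 576230) = (-3709774 + (-1840*1606 - 1*354*(44 + 27*354*1606)))/(-1605924 + 576230) = (-3709774 + (-2955040 - 1*354*(44 + 15350148)))/(-1029694) = (-3709774 + (-2955040 - 1*354*15350192))*(-1/1029694) = (-3709774 + (-2955040 - 5433967968))*(-1/1029694) = (-3709774 - 5436923008)*(-1/1029694) = -5440632782*(-1/1029694) = 2720316391/514847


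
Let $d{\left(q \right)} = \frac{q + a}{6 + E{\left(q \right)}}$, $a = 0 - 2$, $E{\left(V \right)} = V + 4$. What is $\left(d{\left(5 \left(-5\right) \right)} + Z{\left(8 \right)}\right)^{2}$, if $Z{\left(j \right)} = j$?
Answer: $\frac{2401}{25} \approx 96.04$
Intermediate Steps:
$E{\left(V \right)} = 4 + V$
$a = -2$
$d{\left(q \right)} = \frac{-2 + q}{10 + q}$ ($d{\left(q \right)} = \frac{q - 2}{6 + \left(4 + q\right)} = \frac{-2 + q}{10 + q}$)
$\left(d{\left(5 \left(-5\right) \right)} + Z{\left(8 \right)}\right)^{2} = \left(\frac{-2 + 5 \left(-5\right)}{10 + 5 \left(-5\right)} + 8\right)^{2} = \left(\frac{-2 - 25}{10 - 25} + 8\right)^{2} = \left(\frac{1}{-15} \left(-27\right) + 8\right)^{2} = \left(\left(- \frac{1}{15}\right) \left(-27\right) + 8\right)^{2} = \left(\frac{9}{5} + 8\right)^{2} = \left(\frac{49}{5}\right)^{2} = \frac{2401}{25}$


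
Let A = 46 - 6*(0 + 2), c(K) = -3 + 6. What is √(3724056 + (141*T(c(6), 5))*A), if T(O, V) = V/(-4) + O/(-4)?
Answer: 2*√928617 ≈ 1927.3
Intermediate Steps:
c(K) = 3
T(O, V) = -O/4 - V/4 (T(O, V) = V*(-¼) + O*(-¼) = -V/4 - O/4 = -O/4 - V/4)
A = 34 (A = 46 - 6*2 = 46 - 1*12 = 46 - 12 = 34)
√(3724056 + (141*T(c(6), 5))*A) = √(3724056 + (141*(-¼*3 - ¼*5))*34) = √(3724056 + (141*(-¾ - 5/4))*34) = √(3724056 + (141*(-2))*34) = √(3724056 - 282*34) = √(3724056 - 9588) = √3714468 = 2*√928617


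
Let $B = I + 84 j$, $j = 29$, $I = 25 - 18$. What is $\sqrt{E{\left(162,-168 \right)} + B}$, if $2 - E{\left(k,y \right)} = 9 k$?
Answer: $\sqrt{987} \approx 31.417$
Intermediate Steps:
$I = 7$
$E{\left(k,y \right)} = 2 - 9 k$
$B = 2443$ ($B = 7 + 84 \cdot 29 = 7 + 2436 = 2443$)
$\sqrt{E{\left(162,-168 \right)} + B} = \sqrt{\left(2 - 1458\right) + 2443} = \sqrt{-1456 + 2443} = \sqrt{987}$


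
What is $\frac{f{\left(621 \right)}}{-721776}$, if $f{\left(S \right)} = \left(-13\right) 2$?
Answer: $\frac{13}{360888} \approx 3.6022 \cdot 10^{-5}$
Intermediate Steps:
$f{\left(S \right)} = -26$
$\frac{f{\left(621 \right)}}{-721776} = - \frac{26}{-721776} = \left(-26\right) \left(- \frac{1}{721776}\right) = \frac{13}{360888}$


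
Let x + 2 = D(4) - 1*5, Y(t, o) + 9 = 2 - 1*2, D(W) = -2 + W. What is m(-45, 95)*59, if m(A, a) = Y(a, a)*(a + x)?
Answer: -47790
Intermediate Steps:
Y(t, o) = -9 (Y(t, o) = -9 + (2 - 1*2) = -9 + (2 - 2) = -9 + 0 = -9)
x = -5 (x = -2 + ((-2 + 4) - 1*5) = -2 + (2 - 5) = -2 - 3 = -5)
m(A, a) = 45 - 9*a (m(A, a) = -9*(a - 5) = -9*(-5 + a) = 45 - 9*a)
m(-45, 95)*59 = (45 - 9*95)*59 = (45 - 855)*59 = -810*59 = -47790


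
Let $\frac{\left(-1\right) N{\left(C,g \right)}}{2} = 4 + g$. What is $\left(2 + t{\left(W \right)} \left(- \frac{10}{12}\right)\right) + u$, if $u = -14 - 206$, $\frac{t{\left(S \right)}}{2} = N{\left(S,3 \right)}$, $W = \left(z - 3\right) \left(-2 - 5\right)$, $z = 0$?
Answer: $- \frac{584}{3} \approx -194.67$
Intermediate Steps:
$N{\left(C,g \right)} = -8 - 2 g$ ($N{\left(C,g \right)} = - 2 \left(4 + g\right) = -8 - 2 g$)
$W = 21$ ($W = \left(0 - 3\right) \left(-2 - 5\right) = \left(-3\right) \left(-7\right) = 21$)
$t{\left(S \right)} = -28$ ($t{\left(S \right)} = 2 \left(-8 - 6\right) = 2 \left(-14\right) = -28$)
$u = -220$ ($u = -14 - 206 = -220$)
$\left(2 + t{\left(W \right)} \left(- \frac{10}{12}\right)\right) + u = \left(2 - 28 \left(- \frac{10}{12}\right)\right) - 220 = \left(2 - 28 \left(\left(-10\right) \frac{1}{12}\right)\right) - 220 = \left(2 - - \frac{70}{3}\right) - 220 = \left(2 + \frac{70}{3}\right) - 220 = \frac{76}{3} - 220 = - \frac{584}{3}$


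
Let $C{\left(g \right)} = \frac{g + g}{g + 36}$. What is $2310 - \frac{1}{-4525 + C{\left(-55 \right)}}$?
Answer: $\frac{198348169}{85865} \approx 2310.0$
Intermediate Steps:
$C{\left(g \right)} = \frac{2 g}{36 + g}$
$2310 - \frac{1}{-4525 + C{\left(-55 \right)}} = 2310 - \frac{1}{-4525 + 2 \left(-55\right) \frac{1}{36 - 55}} = 2310 - \frac{1}{-4525 + 2 \left(-55\right) \frac{1}{-19}} = 2310 - \frac{1}{-4525 + 2 \left(-55\right) \left(- \frac{1}{19}\right)} = 2310 - \frac{1}{-4525 + \frac{110}{19}} = 2310 - \frac{1}{- \frac{85865}{19}} = 2310 - - \frac{19}{85865} = 2310 + \frac{19}{85865} = \frac{198348169}{85865}$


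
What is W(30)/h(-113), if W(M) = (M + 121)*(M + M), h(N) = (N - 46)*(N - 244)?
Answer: 3020/18921 ≈ 0.15961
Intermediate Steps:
h(N) = (-244 + N)*(-46 + N) (h(N) = (-46 + N)*(-244 + N) = (-244 + N)*(-46 + N))
W(M) = 2*M*(121 + M) (W(M) = (121 + M)*(2*M) = 2*M*(121 + M))
W(30)/h(-113) = (2*30*(121 + 30))/(11224 + (-113)² - 290*(-113)) = (2*30*151)/(11224 + 12769 + 32770) = 9060/56763 = 9060*(1/56763) = 3020/18921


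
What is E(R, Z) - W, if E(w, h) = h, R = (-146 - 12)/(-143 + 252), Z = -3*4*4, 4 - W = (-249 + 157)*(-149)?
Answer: 13656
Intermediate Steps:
W = -13704 (W = 4 - (-249 + 157)*(-149) = 4 - (-92)*(-149) = 4 - 1*13708 = 4 - 13708 = -13704)
Z = -48 (Z = -12*4 = -48)
R = -158/109 ≈ -1.4495
E(R, Z) - W = -48 - 1*(-13704) = -48 + 13704 = 13656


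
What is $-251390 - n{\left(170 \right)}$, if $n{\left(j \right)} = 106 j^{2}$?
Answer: $-3314790$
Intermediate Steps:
$-251390 - n{\left(170 \right)} = -251390 - 106 \cdot 170^{2} = -251390 - 106 \cdot 28900 = -251390 - 3063400 = -3314790$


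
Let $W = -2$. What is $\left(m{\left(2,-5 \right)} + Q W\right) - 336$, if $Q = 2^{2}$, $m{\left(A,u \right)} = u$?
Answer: $-349$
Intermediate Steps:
$Q = 4$
$\left(m{\left(2,-5 \right)} + Q W\right) - 336 = \left(-5 + 4 \left(-2\right)\right) - 336 = \left(-5 - 8\right) - 336 = -13 - 336 = -349$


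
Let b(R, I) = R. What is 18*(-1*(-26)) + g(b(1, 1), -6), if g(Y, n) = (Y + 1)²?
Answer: 472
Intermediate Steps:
g(Y, n) = (1 + Y)²
18*(-1*(-26)) + g(b(1, 1), -6) = 18*(-1*(-26)) + (1 + 1)² = 18*26 + 2² = 468 + 4 = 472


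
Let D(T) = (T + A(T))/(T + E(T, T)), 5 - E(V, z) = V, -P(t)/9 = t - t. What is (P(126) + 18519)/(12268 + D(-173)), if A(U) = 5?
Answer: 92595/61172 ≈ 1.5137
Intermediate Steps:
P(t) = 0 (P(t) = -9*(t - t) = -9*0 = 0)
E(V, z) = 5 - V
D(T) = 1 + T/5 (D(T) = (T + 5)/(T + (5 - T)) = (5 + T)/5 = (5 + T)*(1/5) = 1 + T/5)
(P(126) + 18519)/(12268 + D(-173)) = (0 + 18519)/(12268 + (1 + (1/5)*(-173))) = 18519/(12268 + (1 - 173/5)) = 18519/(12268 - 168/5) = 18519/(61172/5) = 18519*(5/61172) = 92595/61172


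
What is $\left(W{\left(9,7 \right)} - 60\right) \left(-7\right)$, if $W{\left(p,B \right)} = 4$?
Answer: $392$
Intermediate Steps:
$\left(W{\left(9,7 \right)} - 60\right) \left(-7\right) = \left(4 - 60\right) \left(-7\right) = \left(-56\right) \left(-7\right) = 392$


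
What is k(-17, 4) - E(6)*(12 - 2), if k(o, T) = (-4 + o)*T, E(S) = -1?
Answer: -74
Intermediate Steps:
k(o, T) = T*(-4 + o)
k(-17, 4) - E(6)*(12 - 2) = 4*(-4 - 17) - (-1)*(12 - 2) = 4*(-21) - (-1)*10 = -84 - 1*(-10) = -84 + 10 = -74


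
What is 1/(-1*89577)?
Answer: -1/89577 ≈ -1.1164e-5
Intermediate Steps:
1/(-1*89577) = 1/(-89577) = -1/89577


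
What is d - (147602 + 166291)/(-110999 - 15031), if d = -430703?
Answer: -18093728399/42010 ≈ -4.3070e+5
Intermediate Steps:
d - (147602 + 166291)/(-110999 - 15031) = -430703 - (147602 + 166291)/(-110999 - 15031) = -430703 - 313893/(-126030) = -430703 - 313893*(-1)/126030 = -430703 - 1*(-104631/42010) = -430703 + 104631/42010 = -18093728399/42010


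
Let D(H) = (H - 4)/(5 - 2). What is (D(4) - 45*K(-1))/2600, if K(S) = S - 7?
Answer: 9/65 ≈ 0.13846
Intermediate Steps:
K(S) = -7 + S
D(H) = -4/3 + H/3 (D(H) = (-4 + H)/3 = (-4 + H)*(⅓) = -4/3 + H/3)
(D(4) - 45*K(-1))/2600 = ((-4/3 + (⅓)*4) - 45*(-7 - 1))/2600 = ((-4/3 + 4/3) - 45*(-8))*(1/2600) = (0 + 360)*(1/2600) = 360*(1/2600) = 9/65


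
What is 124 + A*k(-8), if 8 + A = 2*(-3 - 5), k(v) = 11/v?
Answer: 157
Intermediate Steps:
A = -24 (A = -8 + 2*(-3 - 5) = -8 + 2*(-8) = -8 - 16 = -24)
124 + A*k(-8) = 124 - 264/(-8) = 124 - 264*(-1)/8 = 124 - 24*(-11/8) = 124 + 33 = 157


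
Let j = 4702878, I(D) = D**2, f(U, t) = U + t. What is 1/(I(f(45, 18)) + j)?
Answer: 1/4706847 ≈ 2.1246e-7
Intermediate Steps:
1/(I(f(45, 18)) + j) = 1/((45 + 18)**2 + 4702878) = 1/(63**2 + 4702878) = 1/(3969 + 4702878) = 1/4706847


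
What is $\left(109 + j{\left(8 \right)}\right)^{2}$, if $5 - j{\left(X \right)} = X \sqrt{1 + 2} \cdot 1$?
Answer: $13188 - 1824 \sqrt{3} \approx 10029.0$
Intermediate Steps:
$j{\left(X \right)} = 5 - X \sqrt{3}$ ($j{\left(X \right)} = 5 - X \sqrt{1 + 2} \cdot 1 = 5 - X \sqrt{3} \cdot 1 = 5 - X \sqrt{3}$)
$\left(109 + j{\left(8 \right)}\right)^{2} = \left(109 + \left(5 - 8 \sqrt{3}\right)\right)^{2} = \left(114 - 8 \sqrt{3}\right)^{2}$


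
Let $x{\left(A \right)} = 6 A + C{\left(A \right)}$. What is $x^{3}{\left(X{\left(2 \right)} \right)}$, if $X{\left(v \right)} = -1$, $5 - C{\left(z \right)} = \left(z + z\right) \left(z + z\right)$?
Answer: $-125$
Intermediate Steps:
$C{\left(z \right)} = 5 - 4 z^{2}$ ($C{\left(z \right)} = 5 - \left(z + z\right) \left(z + z\right) = 5 - 2 z 2 z = 5 - 4 z^{2}$)
$x{\left(A \right)} = 5 - 4 A^{2} + 6 A$ ($x{\left(A \right)} = 6 A - \left(-5 + 4 A^{2}\right) = 5 - 4 A^{2} + 6 A$)
$x^{3}{\left(X{\left(2 \right)} \right)} = \left(5 - 4 \left(-1\right)^{2} + 6 \left(-1\right)\right)^{3} = \left(5 - 4 - 6\right)^{3} = \left(-5\right)^{3} = -125$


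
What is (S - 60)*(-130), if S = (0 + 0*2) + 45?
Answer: 1950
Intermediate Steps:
S = 45 (S = (0 + 0) + 45 = 0 + 45 = 45)
(S - 60)*(-130) = (45 - 60)*(-130) = -15*(-130) = 1950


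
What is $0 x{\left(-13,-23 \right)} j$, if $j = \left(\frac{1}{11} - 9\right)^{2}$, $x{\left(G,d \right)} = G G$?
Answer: $0$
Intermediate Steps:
$x{\left(G,d \right)} = G^{2}$
$j = \frac{9604}{121}$ ($j = \left(\frac{1}{11} - 9\right)^{2} = \left(- \frac{98}{11}\right)^{2} = \frac{9604}{121} \approx 79.372$)
$0 x{\left(-13,-23 \right)} j = 0 \left(-13\right)^{2} \cdot \frac{9604}{121} = 0 \cdot 169 \cdot \frac{9604}{121} = 0 \cdot \frac{9604}{121} = 0$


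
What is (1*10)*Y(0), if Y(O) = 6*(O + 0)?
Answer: 0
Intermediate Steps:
Y(O) = 6*O
(1*10)*Y(0) = (1*10)*(6*0) = 10*0 = 0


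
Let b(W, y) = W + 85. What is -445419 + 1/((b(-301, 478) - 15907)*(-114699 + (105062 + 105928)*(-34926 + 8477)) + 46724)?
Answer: -40076948616129572588/89975839863431 ≈ -4.4542e+5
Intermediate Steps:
b(W, y) = 85 + W
-445419 + 1/((b(-301, 478) - 15907)*(-114699 + (105062 + 105928)*(-34926 + 8477)) + 46724) = -445419 + 1/(((85 - 301) - 15907)*(-114699 + (105062 + 105928)*(-34926 + 8477)) + 46724) = -445419 + 1/((-216 - 15907)*(-114699 + 210990*(-26449)) + 46724) = -445419 + 1/(-16123*(-114699 - 5580474510) + 46724) = -445419 + 1/(-16123*(-5580589209) + 46724) = -445419 + 1/(89975839816707 + 46724) = -445419 + 1/89975839863431 = -40076948616129572588/89975839863431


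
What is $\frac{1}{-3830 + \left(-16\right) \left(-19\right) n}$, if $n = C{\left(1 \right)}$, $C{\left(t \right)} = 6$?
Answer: $- \frac{1}{2006} \approx -0.0004985$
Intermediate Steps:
$n = 6$
$\frac{1}{-3830 + \left(-16\right) \left(-19\right) n} = \frac{1}{-3830 + \left(-16\right) \left(-19\right) 6} = \frac{1}{-3830 + 304 \cdot 6} = \frac{1}{-3830 + 1824} = \frac{1}{-2006} = - \frac{1}{2006}$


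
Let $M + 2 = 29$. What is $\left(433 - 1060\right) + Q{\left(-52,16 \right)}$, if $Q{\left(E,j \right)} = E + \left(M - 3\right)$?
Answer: $-655$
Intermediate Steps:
$M = 27$ ($M = -2 + 29 = 27$)
$Q{\left(E,j \right)} = 24 + E$ ($Q{\left(E,j \right)} = E + \left(27 - 3\right) = E + 24 = 24 + E$)
$\left(433 - 1060\right) + Q{\left(-52,16 \right)} = \left(433 - 1060\right) + \left(24 - 52\right) = -627 - 28 = -655$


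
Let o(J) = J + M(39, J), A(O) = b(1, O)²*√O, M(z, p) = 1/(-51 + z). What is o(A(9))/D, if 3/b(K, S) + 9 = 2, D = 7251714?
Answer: 275/4264007832 ≈ 6.4493e-8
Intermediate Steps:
b(K, S) = -3/7 (b(K, S) = 3/(-9 + 2) = 3/(-7) = 3*(-⅐) = -3/7)
A(O) = 9*√O/49 (A(O) = (-3/7)²*√O = 9*√O/49)
o(J) = -1/12 + J (o(J) = J + 1/(-51 + 39) = J + 1/(-12) = J - 1/12 = -1/12 + J)
o(A(9))/D = (-1/12 + 9*√9/49)/7251714 = (-1/12 + (9/49)*3)*(1/7251714) = (-1/12 + 27/49)*(1/7251714) = (275/588)*(1/7251714) = 275/4264007832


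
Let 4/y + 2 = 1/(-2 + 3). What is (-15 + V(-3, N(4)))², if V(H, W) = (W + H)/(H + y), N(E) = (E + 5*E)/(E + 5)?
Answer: 98596/441 ≈ 223.57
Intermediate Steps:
y = -4 (y = 4/(-2 + 1/(-2 + 3)) = 4/(-2 + 1/1) = 4/(-2 + 1) = 4/(-1) = 4*(-1) = -4)
N(E) = 6*E/(5 + E) (N(E) = (6*E)/(5 + E) = 6*E/(5 + E))
V(H, W) = (H + W)/(-4 + H) (V(H, W) = (W + H)/(H - 4) = (H + W)/(-4 + H))
(-15 + V(-3, N(4)))² = (-15 + (-3 + 6*4/(5 + 4))/(-4 - 3))² = (-15 + (-3 + 6*4/9)/(-7))² = (-15 - (-3 + 6*4*(⅑))/7)² = (-15 - (-3 + 8/3)/7)² = (-15 - ⅐*(-⅓))² = (-15 + 1/21)² = (-314/21)² = 98596/441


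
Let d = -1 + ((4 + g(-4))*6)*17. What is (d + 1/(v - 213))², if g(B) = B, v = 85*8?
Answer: 217156/218089 ≈ 0.99572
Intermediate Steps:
v = 680
d = -1 (d = -1 + ((4 - 4)*6)*17 = -1 + (0*6)*17 = -1 + 0*17 = -1 + 0 = -1)
(d + 1/(v - 213))² = (-1 + 1/(680 - 213))² = (-1 + 1/467)² = (-466/467)² = 217156/218089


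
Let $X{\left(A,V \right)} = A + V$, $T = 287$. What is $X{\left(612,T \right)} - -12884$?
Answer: $13783$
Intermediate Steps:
$X{\left(612,T \right)} - -12884 = \left(612 + 287\right) - -12884 = 899 + 12884 = 13783$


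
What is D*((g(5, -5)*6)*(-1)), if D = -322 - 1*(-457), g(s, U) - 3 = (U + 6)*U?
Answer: 1620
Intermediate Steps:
g(s, U) = 3 + U*(6 + U) (g(s, U) = 3 + (U + 6)*U = 3 + (6 + U)*U = 3 + U*(6 + U))
D = 135 (D = -322 + 457 = 135)
D*((g(5, -5)*6)*(-1)) = 135*(((3 + (-5)**2 + 6*(-5))*6)*(-1)) = 135*(((3 + 25 - 30)*6)*(-1)) = 135*(-2*6*(-1)) = 135*(-12*(-1)) = 135*12 = 1620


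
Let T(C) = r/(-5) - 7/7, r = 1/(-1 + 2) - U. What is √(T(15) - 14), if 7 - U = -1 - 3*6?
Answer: I*√10 ≈ 3.1623*I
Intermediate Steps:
U = 26 (U = 7 - (-1 - 3*6) = 7 - (-1 - 18) = 7 - 1*(-19) = 7 + 19 = 26)
r = -25 (r = 1/(-1 + 2) - 1*26 = 1/1 - 26 = 1 - 26 = -25)
T(C) = 4 (T(C) = -25/(-5) - 7/7 = -25*(-⅕) - 7*⅐ = 5 - 1 = 4)
√(T(15) - 14) = √(4 - 14) = √(-10) = I*√10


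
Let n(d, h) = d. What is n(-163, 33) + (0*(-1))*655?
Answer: -163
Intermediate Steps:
n(-163, 33) + (0*(-1))*655 = -163 + (0*(-1))*655 = -163 + 0*655 = -163 + 0 = -163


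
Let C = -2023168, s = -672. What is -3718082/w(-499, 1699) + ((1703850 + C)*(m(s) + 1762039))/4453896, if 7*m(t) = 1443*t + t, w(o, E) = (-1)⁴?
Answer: -8539168089221/2226948 ≈ -3.8345e+6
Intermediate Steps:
w(o, E) = 1
m(t) = 1444*t/7 (m(t) = (1443*t + t)/7 = (1444*t)/7 = 1444*t/7)
-3718082/w(-499, 1699) + ((1703850 + C)*(m(s) + 1762039))/4453896 = -3718082/1 + ((1703850 - 2023168)*((1444/7)*(-672) + 1762039))/4453896 = -3718082*1 - 319318*(-138624 + 1762039)*(1/4453896) = -3718082 - 319318*1623415*(1/4453896) = -3718082 - 518385630970*1/4453896 = -3718082 - 259192815485/2226948 = -8539168089221/2226948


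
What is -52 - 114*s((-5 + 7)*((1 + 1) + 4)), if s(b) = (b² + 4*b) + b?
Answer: -23308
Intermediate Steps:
s(b) = b² + 5*b
-52 - 114*s((-5 + 7)*((1 + 1) + 4)) = -52 - 114*(-5 + 7)*((1 + 1) + 4)*(5 + (-5 + 7)*((1 + 1) + 4)) = -52 - 114*2*(2 + 4)*(5 + 2*(2 + 4)) = -52 - 114*2*6*(5 + 2*6) = -52 - 1368*(5 + 12) = -52 - 1368*17 = -52 - 114*204 = -52 - 23256 = -23308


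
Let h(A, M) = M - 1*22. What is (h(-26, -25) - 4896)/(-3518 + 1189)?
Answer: 4943/2329 ≈ 2.1224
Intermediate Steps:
h(A, M) = -22 + M (h(A, M) = M - 22 = -22 + M)
(h(-26, -25) - 4896)/(-3518 + 1189) = ((-22 - 25) - 4896)/(-3518 + 1189) = (-47 - 4896)/(-2329) = -4943*(-1/2329) = 4943/2329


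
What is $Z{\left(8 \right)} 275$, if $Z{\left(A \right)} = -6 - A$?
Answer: $-3850$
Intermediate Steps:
$Z{\left(8 \right)} 275 = \left(-6 - 8\right) 275 = \left(-14\right) 275 = -3850$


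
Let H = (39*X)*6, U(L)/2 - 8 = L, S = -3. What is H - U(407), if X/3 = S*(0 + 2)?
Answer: -5042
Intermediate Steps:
U(L) = 16 + 2*L
X = -18 (X = 3*(-3*(0 + 2)) = 3*(-3*2) = 3*(-6) = -18)
H = -4212 (H = (39*(-18))*6 = -702*6 = -4212)
H - U(407) = -4212 - (16 + 2*407) = -4212 - (16 + 814) = -4212 - 1*830 = -4212 - 830 = -5042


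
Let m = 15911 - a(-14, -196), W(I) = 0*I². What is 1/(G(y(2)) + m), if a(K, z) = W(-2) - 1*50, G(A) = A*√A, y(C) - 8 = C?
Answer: 15961/254752521 - 10*√10/254752521 ≈ 6.2529e-5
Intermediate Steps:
y(C) = 8 + C
W(I) = 0
G(A) = A^(3/2)
a(K, z) = -50 (a(K, z) = 0 - 1*50 = 0 - 50 = -50)
m = 15961 (m = 15911 - 1*(-50) = 15911 + 50 = 15961)
1/(G(y(2)) + m) = 1/((8 + 2)^(3/2) + 15961) = 1/(10^(3/2) + 15961) = 1/(10*√10 + 15961) = 1/(15961 + 10*√10)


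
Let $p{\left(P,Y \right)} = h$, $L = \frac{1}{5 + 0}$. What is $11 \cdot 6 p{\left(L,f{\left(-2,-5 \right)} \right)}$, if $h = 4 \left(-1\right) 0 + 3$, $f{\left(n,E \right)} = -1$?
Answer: $198$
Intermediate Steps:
$L = \frac{1}{5} \approx 0.2$
$h = 3$ ($h = \left(-4\right) 0 + 3 = 0 + 3 = 3$)
$p{\left(P,Y \right)} = 3$
$11 \cdot 6 p{\left(L,f{\left(-2,-5 \right)} \right)} = 11 \cdot 6 \cdot 3 = 66 \cdot 3 = 198$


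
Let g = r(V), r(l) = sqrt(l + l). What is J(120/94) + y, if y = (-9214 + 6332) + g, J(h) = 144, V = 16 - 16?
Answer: -2738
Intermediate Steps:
V = 0
r(l) = sqrt(2)*sqrt(l) (r(l) = sqrt(2*l) = sqrt(2)*sqrt(l))
g = 0 (g = sqrt(2)*sqrt(0) = sqrt(2)*0 = 0)
y = -2882 (y = (-9214 + 6332) + 0 = -2882 + 0 = -2882)
J(120/94) + y = 144 - 2882 = -2738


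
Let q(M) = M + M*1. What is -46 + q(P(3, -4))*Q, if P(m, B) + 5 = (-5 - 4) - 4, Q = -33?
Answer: 1142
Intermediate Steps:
P(m, B) = -18 (P(m, B) = -5 + ((-5 - 4) - 4) = -5 + (-9 - 4) = -5 - 13 = -18)
q(M) = 2*M (q(M) = M + M = 2*M)
-46 + q(P(3, -4))*Q = -46 + (2*(-18))*(-33) = -46 - 36*(-33) = -46 + 1188 = 1142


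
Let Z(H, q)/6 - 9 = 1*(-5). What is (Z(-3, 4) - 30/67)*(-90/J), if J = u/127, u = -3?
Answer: 6012180/67 ≈ 89734.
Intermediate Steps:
J = -3/127 ≈ -0.023622
Z(H, q) = 24 (Z(H, q) = 54 + 6*(1*(-5)) = 54 + 6*(-5) = 54 - 30 = 24)
(Z(-3, 4) - 30/67)*(-90/J) = (24 - 30/67)*(-90/(-3/127)) = (24 - 30*1/67)*(-90*(-127/3)) = (24 - 30/67)*3810 = (1578/67)*3810 = 6012180/67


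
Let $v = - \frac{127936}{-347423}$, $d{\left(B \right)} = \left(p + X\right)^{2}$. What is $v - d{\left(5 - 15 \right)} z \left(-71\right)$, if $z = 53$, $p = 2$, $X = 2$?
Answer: $\frac{20917771920}{347423} \approx 60208.0$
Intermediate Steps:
$d{\left(B \right)} = 16$ ($d{\left(B \right)} = \left(2 + 2\right)^{2} = 4^{2} = 16$)
$v = \frac{127936}{347423}$ ($v = \left(-127936\right) \left(- \frac{1}{347423}\right) = \frac{127936}{347423} \approx 0.36824$)
$v - d{\left(5 - 15 \right)} z \left(-71\right) = \frac{127936}{347423} - 16 \cdot 53 \left(-71\right) = \frac{127936}{347423} - 848 \left(-71\right) = \frac{127936}{347423} - -60208 = \frac{127936}{347423} + 60208 = \frac{20917771920}{347423}$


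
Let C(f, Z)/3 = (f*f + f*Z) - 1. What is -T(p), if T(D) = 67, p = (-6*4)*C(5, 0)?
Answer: -67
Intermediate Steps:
C(f, Z) = -3 + 3*f² + 3*Z*f (C(f, Z) = 3*((f*f + f*Z) - 1) = 3*((f² + Z*f) - 1) = 3*(-1 + f² + Z*f) = -3 + 3*f² + 3*Z*f)
p = -1728 (p = (-6*4)*(-3 + 3*5² + 3*0*5) = -24*(-3 + 3*25 + 0) = -24*(-3 + 75 + 0) = -24*72 = -1728)
-T(p) = -1*67 = -67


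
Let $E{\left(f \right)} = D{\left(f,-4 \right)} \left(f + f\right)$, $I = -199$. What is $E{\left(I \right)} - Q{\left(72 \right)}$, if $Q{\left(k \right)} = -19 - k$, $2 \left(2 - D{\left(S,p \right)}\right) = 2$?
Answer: $-307$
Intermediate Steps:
$D{\left(S,p \right)} = 1$ ($D{\left(S,p \right)} = 2 - 1 = 1$)
$E{\left(f \right)} = 2 f$ ($E{\left(f \right)} = 1 \left(f + f\right) = 1 \cdot 2 f = 2 f$)
$E{\left(I \right)} - Q{\left(72 \right)} = 2 \left(-199\right) - \left(-19 - 72\right) = -398 - \left(-19 - 72\right) = -398 - -91 = -398 + 91 = -307$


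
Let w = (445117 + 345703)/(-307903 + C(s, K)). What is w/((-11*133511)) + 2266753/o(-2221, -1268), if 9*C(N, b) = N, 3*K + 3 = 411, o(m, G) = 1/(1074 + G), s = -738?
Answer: -39780956760282706270/90462647737 ≈ -4.3975e+8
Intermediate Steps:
K = 136 (K = -1 + (⅓)*411 = -1 + 137 = 136)
C(N, b) = N/9
w = -158164/61597 (w = (445117 + 345703)/(-307903 + (⅑)*(-738)) = 790820/(-307903 - 82) = 790820/(-307985) = 790820*(-1/307985) = -158164/61597 ≈ -2.5677)
w/((-11*133511)) + 2266753/o(-2221, -1268) = -158164/(61597*((-11*133511))) + 2266753/(1/(1074 - 1268)) = -158164/61597/(-1468621) + 2266753/(1/(-194)) = -158164/61597*(-1/1468621) + 2266753/(-1/194) = 158164/90462647737 + 2266753*(-194) = 158164/90462647737 - 439750082 = -39780956760282706270/90462647737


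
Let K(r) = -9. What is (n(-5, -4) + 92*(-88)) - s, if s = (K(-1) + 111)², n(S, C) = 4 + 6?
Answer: -18490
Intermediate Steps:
n(S, C) = 10
s = 10404 (s = (-9 + 111)² = 102² = 10404)
(n(-5, -4) + 92*(-88)) - s = (10 + 92*(-88)) - 1*10404 = (10 - 8096) - 10404 = -8086 - 10404 = -18490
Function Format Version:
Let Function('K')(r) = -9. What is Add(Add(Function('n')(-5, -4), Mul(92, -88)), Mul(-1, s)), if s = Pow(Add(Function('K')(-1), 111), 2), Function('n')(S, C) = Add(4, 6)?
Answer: -18490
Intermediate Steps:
Function('n')(S, C) = 10
s = 10404 (s = Pow(Add(-9, 111), 2) = Pow(102, 2) = 10404)
Add(Add(Function('n')(-5, -4), Mul(92, -88)), Mul(-1, s)) = Add(Add(10, Mul(92, -88)), Mul(-1, 10404)) = Add(Add(10, -8096), -10404) = Add(-8086, -10404) = -18490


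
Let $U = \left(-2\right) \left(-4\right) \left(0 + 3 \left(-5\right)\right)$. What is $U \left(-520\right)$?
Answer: $62400$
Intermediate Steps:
$U = -120$ ($U = 8 \left(0 - 15\right) = 8 \left(-15\right) = -120$)
$U \left(-520\right) = \left(-120\right) \left(-520\right) = 62400$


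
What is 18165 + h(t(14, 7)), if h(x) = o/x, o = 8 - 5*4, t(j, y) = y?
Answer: 127143/7 ≈ 18163.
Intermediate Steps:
o = -12 (o = 8 - 20 = -12)
h(x) = -12/x
18165 + h(t(14, 7)) = 18165 - 12/7 = 127143/7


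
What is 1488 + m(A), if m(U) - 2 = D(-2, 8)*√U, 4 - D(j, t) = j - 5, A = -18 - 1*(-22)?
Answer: 1512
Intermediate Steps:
A = 4 (A = -18 + 22 = 4)
D(j, t) = 9 - j (D(j, t) = 4 - (j - 5) = 4 - (-5 + j) = 4 + (5 - j) = 9 - j)
m(U) = 2 + 11*√U (m(U) = 2 + (9 - 1*(-2))*√U = 2 + (9 + 2)*√U = 2 + 11*√U)
1488 + m(A) = 1488 + (2 + 11*√4) = 1488 + (2 + 11*2) = 1488 + (2 + 22) = 1488 + 24 = 1512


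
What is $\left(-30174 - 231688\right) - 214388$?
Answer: $-476250$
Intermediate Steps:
$\left(-30174 - 231688\right) - 214388 = -261862 - 214388 = -476250$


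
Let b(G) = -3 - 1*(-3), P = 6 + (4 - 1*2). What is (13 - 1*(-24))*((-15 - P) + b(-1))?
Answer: -851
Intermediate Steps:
P = 8 (P = 6 + (4 - 2) = 6 + 2 = 8)
b(G) = 0 (b(G) = -3 + 3 = 0)
(13 - 1*(-24))*((-15 - P) + b(-1)) = (13 - 1*(-24))*((-15 - 1*8) + 0) = (13 + 24)*((-15 - 8) + 0) = 37*(-23 + 0) = 37*(-23) = -851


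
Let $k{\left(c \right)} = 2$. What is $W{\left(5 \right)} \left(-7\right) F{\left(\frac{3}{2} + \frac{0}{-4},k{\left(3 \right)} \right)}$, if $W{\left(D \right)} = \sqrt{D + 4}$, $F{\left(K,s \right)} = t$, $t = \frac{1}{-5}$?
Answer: $\frac{21}{5} \approx 4.2$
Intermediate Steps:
$t = - \frac{1}{5} \approx -0.2$
$F{\left(K,s \right)} = - \frac{1}{5}$
$W{\left(D \right)} = \sqrt{4 + D}$
$W{\left(5 \right)} \left(-7\right) F{\left(\frac{3}{2} + \frac{0}{-4},k{\left(3 \right)} \right)} = \sqrt{4 + 5} \left(-7\right) \left(- \frac{1}{5}\right) = \sqrt{9} \left(-7\right) \left(- \frac{1}{5}\right) = 3 \left(-7\right) \left(- \frac{1}{5}\right) = \left(-21\right) \left(- \frac{1}{5}\right) = \frac{21}{5}$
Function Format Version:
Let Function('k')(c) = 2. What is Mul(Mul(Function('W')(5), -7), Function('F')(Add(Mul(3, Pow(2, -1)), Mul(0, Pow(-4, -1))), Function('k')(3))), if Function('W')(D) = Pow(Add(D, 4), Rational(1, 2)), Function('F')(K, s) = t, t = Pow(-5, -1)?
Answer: Rational(21, 5) ≈ 4.2000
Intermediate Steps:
t = Rational(-1, 5) ≈ -0.20000
Function('F')(K, s) = Rational(-1, 5)
Function('W')(D) = Pow(Add(4, D), Rational(1, 2))
Mul(Mul(Function('W')(5), -7), Function('F')(Add(Mul(3, Pow(2, -1)), Mul(0, Pow(-4, -1))), Function('k')(3))) = Mul(Mul(Pow(Add(4, 5), Rational(1, 2)), -7), Rational(-1, 5)) = Mul(Mul(Pow(9, Rational(1, 2)), -7), Rational(-1, 5)) = Mul(Mul(3, -7), Rational(-1, 5)) = Mul(-21, Rational(-1, 5)) = Rational(21, 5)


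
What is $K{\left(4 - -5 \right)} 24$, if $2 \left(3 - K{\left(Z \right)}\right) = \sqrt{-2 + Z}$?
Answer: $72 - 12 \sqrt{7} \approx 40.251$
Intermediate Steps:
$K{\left(Z \right)} = 3 - \frac{\sqrt{-2 + Z}}{2}$
$K{\left(4 - -5 \right)} 24 = \left(3 - \frac{\sqrt{-2 + \left(4 - -5\right)}}{2}\right) 24 = \left(3 - \frac{\sqrt{-2 + \left(4 + 5\right)}}{2}\right) 24 = \left(3 - \frac{\sqrt{-2 + 9}}{2}\right) 24 = \left(3 - \frac{\sqrt{7}}{2}\right) 24 = 72 - 12 \sqrt{7}$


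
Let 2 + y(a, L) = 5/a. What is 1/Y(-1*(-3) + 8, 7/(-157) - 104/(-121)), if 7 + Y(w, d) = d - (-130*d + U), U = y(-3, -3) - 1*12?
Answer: 56991/6577955 ≈ 0.0086639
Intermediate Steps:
y(a, L) = -2 + 5/a
U = -47/3 (U = (-2 + 5/(-3)) - 1*12 = (-2 + 5*(-⅓)) - 12 = (-2 - 5/3) - 12 = -11/3 - 12 = -47/3 ≈ -15.667)
Y(w, d) = 26/3 + 131*d (Y(w, d) = -7 + (d - (-130*d - 47/3)) = -7 + (d - (-47/3 - 130*d)) = -7 + (d + (47/3 + 130*d)) = -7 + (47/3 + 131*d) = 26/3 + 131*d)
1/Y(-1*(-3) + 8, 7/(-157) - 104/(-121)) = 1/(26/3 + 131*(7/(-157) - 104/(-121))) = 1/(26/3 + 131*(7*(-1/157) - 104*(-1/121))) = 1/(26/3 + 131*(-7/157 + 104/121)) = 1/(26/3 + 131*(15481/18997)) = 1/(26/3 + 2028011/18997) = 1/(6577955/56991) = 56991/6577955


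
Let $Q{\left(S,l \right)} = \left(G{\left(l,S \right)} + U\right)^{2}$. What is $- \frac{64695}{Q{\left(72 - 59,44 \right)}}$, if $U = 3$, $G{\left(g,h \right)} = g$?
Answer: $- \frac{64695}{2209} \approx -29.287$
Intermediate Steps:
$Q{\left(S,l \right)} = \left(3 + l\right)^{2}$ ($Q{\left(S,l \right)} = \left(l + 3\right)^{2} = \left(3 + l\right)^{2}$)
$- \frac{64695}{Q{\left(72 - 59,44 \right)}} = - \frac{64695}{\left(3 + 44\right)^{2}} = - \frac{64695}{47^{2}} = - \frac{64695}{2209}$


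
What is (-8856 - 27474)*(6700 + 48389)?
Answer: -2001383370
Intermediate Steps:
(-8856 - 27474)*(6700 + 48389) = -36330*55089 = -2001383370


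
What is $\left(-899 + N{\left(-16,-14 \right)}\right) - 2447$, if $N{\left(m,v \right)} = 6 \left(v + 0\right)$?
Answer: $-3430$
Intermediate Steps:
$N{\left(m,v \right)} = 6 v$
$\left(-899 + N{\left(-16,-14 \right)}\right) - 2447 = \left(-899 + 6 \left(-14\right)\right) - 2447 = \left(-899 - 84\right) - 2447 = -983 - 2447 = -3430$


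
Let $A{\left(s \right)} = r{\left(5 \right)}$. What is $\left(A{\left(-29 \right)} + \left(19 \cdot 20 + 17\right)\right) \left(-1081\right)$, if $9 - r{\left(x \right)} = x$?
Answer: $-433481$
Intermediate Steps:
$r{\left(x \right)} = 9 - x$
$A{\left(s \right)} = 4$ ($A{\left(s \right)} = 9 - 5 = 4$)
$\left(A{\left(-29 \right)} + \left(19 \cdot 20 + 17\right)\right) \left(-1081\right) = \left(4 + \left(19 \cdot 20 + 17\right)\right) \left(-1081\right) = \left(4 + \left(380 + 17\right)\right) \left(-1081\right) = \left(4 + 397\right) \left(-1081\right) = 401 \left(-1081\right) = -433481$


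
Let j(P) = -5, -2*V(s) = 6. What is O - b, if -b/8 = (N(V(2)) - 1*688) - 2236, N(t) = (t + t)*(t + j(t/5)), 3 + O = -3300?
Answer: -26311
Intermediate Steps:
O = -3303 (O = -3 - 3300 = -3303)
V(s) = -3 (V(s) = -½*6 = -3)
N(t) = 2*t*(-5 + t) (N(t) = (t + t)*(t - 5) = (2*t)*(-5 + t) = 2*t*(-5 + t))
b = 23008 (b = -8*((2*(-3)*(-5 - 3) - 1*688) - 2236) = -8*((2*(-3)*(-8) - 688) - 2236) = -8*((48 - 688) - 2236) = -8*(-640 - 2236) = -8*(-2876) = 23008)
O - b = -3303 - 1*23008 = -3303 - 23008 = -26311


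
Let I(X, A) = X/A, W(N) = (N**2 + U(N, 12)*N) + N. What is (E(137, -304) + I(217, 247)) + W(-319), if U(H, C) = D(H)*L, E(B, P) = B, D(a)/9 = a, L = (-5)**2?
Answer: 5680457805/247 ≈ 2.2998e+7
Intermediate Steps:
L = 25
D(a) = 9*a
U(H, C) = 225*H (U(H, C) = (9*H)*25 = 225*H)
W(N) = N + 226*N**2 (W(N) = (N**2 + (225*N)*N) + N = (N**2 + 225*N**2) + N = 226*N**2 + N = N + 226*N**2)
(E(137, -304) + I(217, 247)) + W(-319) = (137 + 217/247) - 319*(1 + 226*(-319)) = (137 + 217*(1/247)) - 319*(1 - 72094) = (137 + 217/247) - 319*(-72093) = 34056/247 + 22997667 = 5680457805/247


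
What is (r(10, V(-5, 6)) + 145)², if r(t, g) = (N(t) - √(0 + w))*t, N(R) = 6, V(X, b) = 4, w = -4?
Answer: 41625 - 8200*I ≈ 41625.0 - 8200.0*I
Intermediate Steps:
r(t, g) = t*(6 - 2*I) (r(t, g) = (6 - √(0 - 4))*t = (6 - √(-4))*t = (6 - 2*I)*t = t*(6 - 2*I))
(r(10, V(-5, 6)) + 145)² = (2*10*(3 - I) + 145)² = ((60 - 20*I) + 145)² = (205 - 20*I)²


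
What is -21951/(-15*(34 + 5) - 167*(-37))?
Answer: -21951/5594 ≈ -3.9240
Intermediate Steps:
-21951/(-15*(34 + 5) - 167*(-37)) = -21951/(-15*39 + 6179) = -21951/(-585 + 6179) = -21951/5594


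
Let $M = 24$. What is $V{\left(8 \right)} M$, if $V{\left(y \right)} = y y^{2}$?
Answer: $12288$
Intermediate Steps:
$V{\left(y \right)} = y^{3}$
$V{\left(8 \right)} M = 8^{3} \cdot 24 = 512 \cdot 24 = 12288$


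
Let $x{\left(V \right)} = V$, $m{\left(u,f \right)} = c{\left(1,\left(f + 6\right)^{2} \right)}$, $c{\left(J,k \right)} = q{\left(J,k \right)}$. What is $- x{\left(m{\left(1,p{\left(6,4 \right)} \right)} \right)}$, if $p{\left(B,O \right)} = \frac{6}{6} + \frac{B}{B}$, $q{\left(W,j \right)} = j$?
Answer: $-64$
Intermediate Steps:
$p{\left(B,O \right)} = 2$ ($p{\left(B,O \right)} = 6 \cdot \frac{1}{6} + 1 = 1 + 1 = 2$)
$c{\left(J,k \right)} = k$
$m{\left(u,f \right)} = \left(6 + f\right)^{2}$ ($m{\left(u,f \right)} = \left(f + 6\right)^{2} = \left(6 + f\right)^{2}$)
$- x{\left(m{\left(1,p{\left(6,4 \right)} \right)} \right)} = - \left(6 + 2\right)^{2} = - 8^{2} = \left(-1\right) 64 = -64$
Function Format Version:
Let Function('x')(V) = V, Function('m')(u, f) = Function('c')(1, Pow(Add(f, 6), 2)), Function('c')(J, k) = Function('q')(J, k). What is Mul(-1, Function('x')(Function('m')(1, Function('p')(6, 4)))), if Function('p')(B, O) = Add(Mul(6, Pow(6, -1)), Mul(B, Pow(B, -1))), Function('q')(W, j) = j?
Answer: -64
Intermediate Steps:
Function('p')(B, O) = 2 (Function('p')(B, O) = Add(Mul(6, Rational(1, 6)), 1) = Add(1, 1) = 2)
Function('c')(J, k) = k
Function('m')(u, f) = Pow(Add(6, f), 2) (Function('m')(u, f) = Pow(Add(f, 6), 2) = Pow(Add(6, f), 2))
Mul(-1, Function('x')(Function('m')(1, Function('p')(6, 4)))) = Mul(-1, Pow(Add(6, 2), 2)) = Mul(-1, Pow(8, 2)) = Mul(-1, 64) = -64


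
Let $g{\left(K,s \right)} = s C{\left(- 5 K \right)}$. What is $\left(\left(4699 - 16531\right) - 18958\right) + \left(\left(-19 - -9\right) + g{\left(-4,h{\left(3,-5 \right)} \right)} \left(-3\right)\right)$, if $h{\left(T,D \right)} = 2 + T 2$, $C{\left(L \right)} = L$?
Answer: $-31280$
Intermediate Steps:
$h{\left(T,D \right)} = 2 + 2 T$
$g{\left(K,s \right)} = - 5 K s$ ($g{\left(K,s \right)} = s \left(- 5 K\right) = - 5 K s$)
$\left(\left(4699 - 16531\right) - 18958\right) + \left(\left(-19 - -9\right) + g{\left(-4,h{\left(3,-5 \right)} \right)} \left(-3\right)\right) = \left(\left(4699 - 16531\right) - 18958\right) + \left(\left(-19 - -9\right) + \left(-5\right) \left(-4\right) \left(2 + 2 \cdot 3\right) \left(-3\right)\right) = \left(-11832 - 18958\right) + \left(\left(-19 + 9\right) + \left(-5\right) \left(-4\right) \left(2 + 6\right) \left(-3\right)\right) = -30790 + \left(-10 + \left(-5\right) \left(-4\right) 8 \left(-3\right)\right) = -30790 + \left(-10 + 160 \left(-3\right)\right) = -30790 - 490 = -31280$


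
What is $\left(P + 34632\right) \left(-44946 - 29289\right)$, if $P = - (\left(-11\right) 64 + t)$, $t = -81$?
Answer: $-2629180995$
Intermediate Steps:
$P = 785$ ($P = - (\left(-11\right) 64 - 81) = - (-704 - 81) = \left(-1\right) \left(-785\right) = 785$)
$\left(P + 34632\right) \left(-44946 - 29289\right) = \left(785 + 34632\right) \left(-44946 - 29289\right) = 35417 \left(-74235\right) = -2629180995$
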